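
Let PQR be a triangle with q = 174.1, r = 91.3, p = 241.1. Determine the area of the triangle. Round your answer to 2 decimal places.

Semiperimeter s = (241.1 + 174.1 + 91.3)/2 = 253.25.
Heron's formula: area = √(253.25·12.15·79.15·161.95) ≈ 6280.3.

area ≈ 6280.28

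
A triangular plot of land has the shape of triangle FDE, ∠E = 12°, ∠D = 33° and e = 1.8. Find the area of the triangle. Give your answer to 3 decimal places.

area ≈ 3.001

The third angle is ∠F = 180° − ∠D − ∠E = 135.00°.
Law of sines: f = e·sin F/sin E ≈ 6.1218.
Law of sines: d = e·sin D/sin E ≈ 4.7152.
Area = ½·e·f·sin D ≈ 3.0008.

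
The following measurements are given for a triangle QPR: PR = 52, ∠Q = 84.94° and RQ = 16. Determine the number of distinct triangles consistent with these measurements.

RQ·sin Q = 16·sin(84.94°) ≈ 15.94.
Since PR ≥ RQ, exactly one triangle exists.

1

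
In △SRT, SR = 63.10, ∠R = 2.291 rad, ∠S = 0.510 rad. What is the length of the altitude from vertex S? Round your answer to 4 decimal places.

The third angle is ∠T = π − ∠S − ∠R = 0.341 rad.
Law of sines: RT = SR·sin S/sin T ≈ 92.215.
Law of sines: TS = SR·sin R/sin T ≈ 141.99.
Area = ½·SR·RT·sin R ≈ 2186.9.
The altitude from S has length 2·area/RT ≈ 47.43.

h_S ≈ 47.4305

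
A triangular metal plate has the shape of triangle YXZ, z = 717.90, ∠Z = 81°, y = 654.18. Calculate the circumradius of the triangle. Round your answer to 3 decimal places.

Law of sines: sin Y = y·sin Z/z ≈ 0.90002.
Since z ≥ y, only the acute value applies: ∠Y ≈ 64.16°.
Then ∠X = 180° − ∠Z − ∠Y ≈ 34.84°.
Law of sines gives x = z·sin X/sin Z ≈ 415.23.
Circumradius = z/(2 sin Z) ≈ 363.42.

R ≈ 363.424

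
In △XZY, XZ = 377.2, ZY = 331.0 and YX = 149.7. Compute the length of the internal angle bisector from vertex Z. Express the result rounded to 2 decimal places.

345.36

By the law of cosines, cos Z = (XZ² + ZY² − YX²) / (2·XZ·ZY) ≈ 0.91880, so ∠Z ≈ 23.25°.
The bisector from Z has length 2·XZ·ZY·cos(∠Z/2)/(XZ+ZY) ≈ 345.36.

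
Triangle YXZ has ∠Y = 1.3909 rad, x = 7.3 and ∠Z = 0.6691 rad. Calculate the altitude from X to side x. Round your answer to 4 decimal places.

The third angle is ∠X = π − ∠Z − ∠Y = 1.0816 rad.
Law of sines: y = x·sin Y/sin X ≈ 8.1366.
Law of sines: z = x·sin Z/sin X ≈ 5.1297.
Area = ½·x·y·sin Z ≈ 18.421.
The altitude from X has length 2·area/x ≈ 5.0469.

5.0469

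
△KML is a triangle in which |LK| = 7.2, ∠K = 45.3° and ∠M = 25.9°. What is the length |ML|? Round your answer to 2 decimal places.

The third angle is ∠L = 180° − ∠K − ∠M = 108.80°.
Law of sines: |ML| = |LK|·sin K/sin M ≈ 11.716.

11.72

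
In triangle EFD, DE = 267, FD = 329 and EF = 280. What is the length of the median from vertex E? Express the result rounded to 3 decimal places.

m_E ≈ 218.596

Median from E: ½√(2·DE² + 2·EF² − FD²) ≈ 218.6.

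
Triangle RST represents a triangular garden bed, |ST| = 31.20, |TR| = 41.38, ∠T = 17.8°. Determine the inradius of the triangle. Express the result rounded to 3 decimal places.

By the law of cosines, |RS|² = |ST|² + |TR|² − 2·|ST|·|TR|·cos T = 227.24, so |RS| ≈ 15.074.
Area = ½·|ST|·|TR|·sin T ≈ 197.33.
Semiperimeter s = (31.2+41.38+15.074)/2 = 43.827.
Inradius = area/s = 197.33/43.827 ≈ 4.5026.

4.503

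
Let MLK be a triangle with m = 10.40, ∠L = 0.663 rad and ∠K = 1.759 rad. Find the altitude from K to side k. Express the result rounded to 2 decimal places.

The third angle is ∠M = π − ∠L − ∠K = 0.720 rad.
Law of sines: l = m·sin L/sin M ≈ 9.7121.
Law of sines: k = m·sin K/sin M ≈ 15.501.
Area = ½·m·l·sin K ≈ 49.611.
The altitude from K has length 2·area/k ≈ 6.401.

6.40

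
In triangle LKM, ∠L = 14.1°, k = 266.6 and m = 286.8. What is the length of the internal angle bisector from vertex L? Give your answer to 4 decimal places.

t_L ≈ 274.2421

By the law of cosines, l² = k² + m² − 2·k·m·cos L = 5015.3, so l ≈ 70.819.
The bisector from L has length 2·k·m·cos(∠L/2)/(k+m) ≈ 274.24.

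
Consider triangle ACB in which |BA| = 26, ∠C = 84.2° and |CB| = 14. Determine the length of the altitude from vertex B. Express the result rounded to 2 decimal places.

13.93

Law of sines: sin A = |CB|·sin C/|BA| ≈ 0.53570.
Since |BA| ≥ |CB|, only the acute value applies: ∠A ≈ 32.39°.
Then ∠B = 180° − ∠C − ∠A ≈ 63.41°.
Law of sines gives |AC| = |BA|·sin B/sin C ≈ 23.369.
Area = ½·|BA|·|CB|·sin B ≈ 162.75.
The altitude from B has length 2·area/|AC| ≈ 13.928.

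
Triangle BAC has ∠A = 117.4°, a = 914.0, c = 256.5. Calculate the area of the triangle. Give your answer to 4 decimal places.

area ≈ 87347.8055

Law of sines: sin C = c·sin A/a ≈ 0.24915.
Since a ≥ c, only the acute value applies: ∠C ≈ 14.43°.
Then ∠B = 180° − ∠A − ∠C ≈ 48.17°.
Law of sines gives b = a·sin B/sin A ≈ 767.14.
Area = ½·a·c·sin B ≈ 87348.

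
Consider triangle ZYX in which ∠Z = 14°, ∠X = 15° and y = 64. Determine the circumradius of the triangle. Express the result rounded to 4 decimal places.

R ≈ 66.0053

The third angle is ∠Y = 180° − ∠X − ∠Z = 151.00°.
Law of sines: z = y·sin Z/sin Y ≈ 31.936.
Law of sines: x = y·sin X/sin Y ≈ 34.167.
Circumradius = y/(2 sin Y) ≈ 66.005.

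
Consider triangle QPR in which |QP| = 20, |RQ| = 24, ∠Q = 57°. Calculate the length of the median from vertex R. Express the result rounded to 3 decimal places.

20.361

By the law of cosines, |PR|² = |RQ|² + |QP|² − 2·|RQ|·|QP|·cos Q = 453.15, so |PR| ≈ 21.287.
Median from R: ½√(2·|PR|² + 2·|RQ|² − |QP|²) ≈ 20.361.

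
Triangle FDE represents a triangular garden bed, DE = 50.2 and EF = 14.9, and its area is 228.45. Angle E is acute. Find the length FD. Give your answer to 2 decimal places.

39.47

From area = ½·DE·EF·sin E, we get sin E = 2·area/(DE·EF) ≈ 0.61085.
Taking the acute solution, ∠E ≈ 37.65°.
Law of cosines then gives FD ≈ 39.467.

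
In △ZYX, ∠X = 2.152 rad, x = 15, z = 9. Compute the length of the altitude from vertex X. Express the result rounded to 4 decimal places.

Law of sines: sin Z = z·sin X/x ≈ 0.50148.
Since x ≥ z, only the acute value applies: ∠Z ≈ 0.525 rad.
Then ∠Y = π − ∠X − ∠Z ≈ 0.464 rad.
Law of sines gives y = x·sin Y/sin X ≈ 8.0363.
Area = ½·x·z·sin Y ≈ 30.225.
The altitude from X has length 2·area/x ≈ 4.03.

4.0300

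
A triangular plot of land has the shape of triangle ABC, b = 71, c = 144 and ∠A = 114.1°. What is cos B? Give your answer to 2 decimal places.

cos B ≈ 0.94

By the law of cosines, a² = b² + c² − 2·b·c·cos A = 34127, so a ≈ 184.73.
Law of cosines again: cos B = (c² + a² − b²)/(2·c·a) ≈ 0.93644, so ∠B ≈ 20.54°.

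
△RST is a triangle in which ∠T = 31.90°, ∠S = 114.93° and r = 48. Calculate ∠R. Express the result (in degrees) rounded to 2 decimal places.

∠R ≈ 33.17°

The third angle is ∠R = 180° − ∠S − ∠T = 33.17°.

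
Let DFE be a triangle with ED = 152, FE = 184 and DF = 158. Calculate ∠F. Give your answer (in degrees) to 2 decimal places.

By the law of cosines, cos F = (DF² + FE² − ED²) / (2·DF·FE) ≈ 0.61427, so ∠F ≈ 52.10°.

∠F ≈ 52.10°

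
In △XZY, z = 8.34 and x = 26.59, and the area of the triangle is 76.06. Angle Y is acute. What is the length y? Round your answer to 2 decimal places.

21.30

From area = ½·x·z·sin Y, we get sin Y = 2·area/(x·z) ≈ 0.68596.
Taking the acute solution, ∠Y ≈ 43.31°.
Law of cosines then gives y ≈ 21.304.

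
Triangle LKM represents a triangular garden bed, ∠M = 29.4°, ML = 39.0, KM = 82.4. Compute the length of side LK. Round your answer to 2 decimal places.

52.07

By the law of cosines, LK² = KM² + ML² − 2·KM·ML·cos M = 2711.3, so LK ≈ 52.07.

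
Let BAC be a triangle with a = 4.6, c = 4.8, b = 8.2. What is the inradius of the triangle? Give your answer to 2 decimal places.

Semiperimeter s = (8.2 + 4.6 + 4.8)/2 = 8.8.
Heron's formula: area = √(8.8·0.6·4.2·4) ≈ 9.4183.
Inradius = area/s = 9.4183/8.8 ≈ 1.0703.

r ≈ 1.07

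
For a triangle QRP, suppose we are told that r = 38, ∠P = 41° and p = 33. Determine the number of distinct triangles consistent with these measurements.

2

r·sin P = 38·sin(41°) ≈ 24.93.
Since r sin P < p < r (24.93 < 33 < 38), two triangles exist.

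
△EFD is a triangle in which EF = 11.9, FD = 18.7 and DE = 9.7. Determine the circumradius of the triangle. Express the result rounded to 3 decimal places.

By the law of cosines, cos E = (DE² + EF² − FD²) / (2·DE·EF) ≈ -0.49376, so ∠E ≈ 119.59°.
Circumradius = FD/(2 sin E) ≈ 10.752.

10.752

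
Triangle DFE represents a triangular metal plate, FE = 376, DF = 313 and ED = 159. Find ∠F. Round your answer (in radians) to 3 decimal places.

0.429

By the law of cosines, cos F = (DF² + FE² − ED²) / (2·DF·FE) ≈ 0.90946, so ∠F ≈ 0.429 rad.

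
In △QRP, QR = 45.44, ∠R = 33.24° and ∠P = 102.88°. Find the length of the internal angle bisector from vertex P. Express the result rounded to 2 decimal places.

The third angle is ∠Q = 180° − ∠R − ∠P = 43.88°.
Law of sines: RP = QR·sin Q/sin P ≈ 32.31.
Law of sines: PQ = QR·sin R/sin P ≈ 25.551.
The bisector from P has length 2·RP·PQ·cos(∠P/2)/(RP+PQ) ≈ 17.787.

17.79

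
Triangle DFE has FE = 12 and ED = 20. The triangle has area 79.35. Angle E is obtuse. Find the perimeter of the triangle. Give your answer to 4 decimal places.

62.0679

From area = ½·FE·ED·sin E, we get sin E = 2·area/(FE·ED) ≈ 0.66125.
Taking the obtuse solution, ∠E ≈ 138.60°.
Law of cosines then gives DF ≈ 30.068.
Perimeter = 12 + 20 + 30.068 = 62.068.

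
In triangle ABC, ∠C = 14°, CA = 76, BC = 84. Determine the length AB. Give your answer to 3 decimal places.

21.054

By the law of cosines, AB² = BC² + CA² − 2·BC·CA·cos C = 443.26, so AB ≈ 21.054.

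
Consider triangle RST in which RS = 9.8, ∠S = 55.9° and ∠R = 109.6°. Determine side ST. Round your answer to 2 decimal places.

The third angle is ∠T = 180° − ∠R − ∠S = 14.50°.
Law of sines: ST = RS·sin R/sin T ≈ 36.873.

36.87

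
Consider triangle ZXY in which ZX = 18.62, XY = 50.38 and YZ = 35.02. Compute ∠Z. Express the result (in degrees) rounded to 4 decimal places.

By the law of cosines, cos Z = (YZ² + ZX² − XY²) / (2·YZ·ZX) ≈ -0.73998, so ∠Z ≈ 137.73°.

∠Z ≈ 137.7296°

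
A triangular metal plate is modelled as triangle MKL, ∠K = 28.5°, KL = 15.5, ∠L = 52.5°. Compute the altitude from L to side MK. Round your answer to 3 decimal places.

h_L ≈ 7.396

The third angle is ∠M = 180° − ∠K − ∠L = 99.00°.
Law of sines: LM = KL·sin K/sin M ≈ 7.4882.
Law of sines: MK = KL·sin L/sin M ≈ 12.45.
Area = ½·KL·LM·sin L ≈ 46.041.
The altitude from L has length 2·area/MK ≈ 7.396.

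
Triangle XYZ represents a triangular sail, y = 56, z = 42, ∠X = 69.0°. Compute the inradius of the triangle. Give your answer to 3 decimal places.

By the law of cosines, x² = y² + z² − 2·y·z·cos X = 3214.2, so x ≈ 56.694.
Area = ½·y·z·sin X ≈ 1097.9.
Semiperimeter s = (56.694+56+42)/2 = 77.347.
Inradius = area/s = 1097.9/77.347 ≈ 14.194.

14.194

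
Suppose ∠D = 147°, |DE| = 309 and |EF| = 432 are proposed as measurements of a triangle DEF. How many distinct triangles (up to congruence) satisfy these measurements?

|DE|·sin D = 309·sin(147°) ≈ 168.3.
Since ∠D is not acute, a triangle exists only if |EF| > |DE|; here |EF| > |DE|, so there is exactly one triangle.

1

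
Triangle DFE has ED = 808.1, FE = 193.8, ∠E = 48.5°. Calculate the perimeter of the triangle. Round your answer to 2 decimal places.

1696.91

By the law of cosines, DF² = FE² + ED² − 2·FE·ED·cos E = 4.8304e+05, so DF ≈ 695.01.
Semiperimeter s = (193.8+808.1+695.01)/2 = 848.45.
Perimeter = 193.8 + 808.1 + 695.01 = 1696.9.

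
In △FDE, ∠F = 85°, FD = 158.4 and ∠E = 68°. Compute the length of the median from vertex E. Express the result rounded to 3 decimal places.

m_E ≈ 105.912

The third angle is ∠D = 180° − ∠E − ∠F = 27.00°.
Law of sines: DE = FD·sin F/sin E ≈ 170.19.
Law of sines: EF = FD·sin D/sin E ≈ 77.56.
Median from E: ½√(2·DE² + 2·EF² − FD²) ≈ 105.91.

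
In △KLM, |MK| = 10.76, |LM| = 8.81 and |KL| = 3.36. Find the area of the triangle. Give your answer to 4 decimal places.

Semiperimeter s = (8.81 + 10.76 + 3.36)/2 = 11.465.
Heron's formula: area = √(11.465·2.655·0.705·8.105) ≈ 13.188.

area ≈ 13.1883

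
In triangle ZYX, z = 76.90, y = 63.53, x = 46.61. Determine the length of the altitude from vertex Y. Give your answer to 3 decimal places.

h_Y ≈ 46.552

Semiperimeter s = (76.9 + 63.53 + 46.61)/2 = 93.52.
Heron's formula: area = √(93.52·16.62·29.99·46.91) ≈ 1478.7.
The altitude from Y has length 2·area/y ≈ 46.552.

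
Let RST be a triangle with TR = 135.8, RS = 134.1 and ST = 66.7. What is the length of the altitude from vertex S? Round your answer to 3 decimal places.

Semiperimeter s = (66.7 + 135.8 + 134.1)/2 = 168.3.
Heron's formula: area = √(168.3·101.6·32.5·34.2) ≈ 4359.6.
The altitude from S has length 2·area/TR ≈ 64.206.

64.206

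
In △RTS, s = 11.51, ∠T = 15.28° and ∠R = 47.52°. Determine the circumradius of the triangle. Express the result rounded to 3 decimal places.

The third angle is ∠S = 180° − ∠R − ∠T = 117.20°.
Law of sines: r = s·sin R/sin S ≈ 9.5442.
Law of sines: t = s·sin T/sin S ≈ 3.4104.
Circumradius = s/(2 sin S) ≈ 6.4705.

6.471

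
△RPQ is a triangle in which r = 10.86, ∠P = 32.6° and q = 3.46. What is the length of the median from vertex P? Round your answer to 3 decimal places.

By the law of cosines, p² = q² + r² − 2·q·r·cos P = 66.6, so p ≈ 8.1609.
Median from P: ½√(2·q² + 2·r² − p²) ≈ 6.9502.

m_P ≈ 6.950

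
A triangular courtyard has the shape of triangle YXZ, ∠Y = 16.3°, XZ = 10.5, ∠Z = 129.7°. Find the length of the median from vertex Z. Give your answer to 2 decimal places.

m_Z ≈ 8.17

The third angle is ∠X = 180° − ∠Z − ∠Y = 34.00°.
Law of sines: ZY = XZ·sin X/sin Y ≈ 20.92.
Law of sines: YX = XZ·sin Z/sin Y ≈ 28.784.
Median from Z: ½√(2·XZ² + 2·ZY² − YX²) ≈ 8.1742.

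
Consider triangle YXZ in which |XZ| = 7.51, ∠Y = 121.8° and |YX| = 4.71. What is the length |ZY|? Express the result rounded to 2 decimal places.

Law of sines: sin Z = |YX|·sin Y/|XZ| ≈ 0.53302.
Since |XZ| ≥ |YX|, only the acute value applies: ∠Z ≈ 32.21°.
Then ∠X = 180° − ∠Y − ∠Z ≈ 25.99°.
Law of sines gives |ZY| = |XZ|·sin X/sin Y ≈ 3.8723.

3.87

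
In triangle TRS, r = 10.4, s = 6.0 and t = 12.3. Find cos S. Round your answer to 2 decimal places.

cos S ≈ 0.87

By the law of cosines, cos S = (t² + r² − s²) / (2·t·r) ≈ 0.87340, so ∠S ≈ 29.14°.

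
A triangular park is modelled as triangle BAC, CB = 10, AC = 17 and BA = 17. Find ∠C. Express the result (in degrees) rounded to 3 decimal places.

∠C ≈ 72.895°

By the law of cosines, cos C = (AC² + CB² − BA²) / (2·AC·CB) ≈ 0.29412, so ∠C ≈ 72.90°.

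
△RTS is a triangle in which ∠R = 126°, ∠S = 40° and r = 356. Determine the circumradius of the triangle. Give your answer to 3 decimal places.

220.020

The third angle is ∠T = 180° − ∠S − ∠R = 14.00°.
Law of sines: t = r·sin T/sin R ≈ 106.46.
Law of sines: s = r·sin S/sin R ≈ 282.85.
Circumradius = r/(2 sin R) ≈ 220.02.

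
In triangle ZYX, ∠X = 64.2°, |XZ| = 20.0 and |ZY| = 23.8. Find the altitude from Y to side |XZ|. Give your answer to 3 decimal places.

Law of sines: sin Y = |XZ|·sin X/|ZY| ≈ 0.75657.
Since |ZY| ≥ |XZ|, only the acute value applies: ∠Y ≈ 49.16°.
Then ∠Z = 180° − ∠X − ∠Y ≈ 66.64°.
Law of sines gives |YX| = |ZY|·sin Z/sin X ≈ 24.268.
Area = ½·|ZY|·|XZ|·sin Z ≈ 218.49.
The altitude from Y has length 2·area/|XZ| ≈ 21.849.

21.849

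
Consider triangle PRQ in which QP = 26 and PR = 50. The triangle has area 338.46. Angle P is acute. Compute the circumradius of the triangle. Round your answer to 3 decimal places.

29.694

From area = ½·QP·PR·sin P, we get sin P = 2·area/(QP·PR) ≈ 0.52071.
Taking the acute solution, ∠P ≈ 31.38°.
Law of cosines then gives RQ ≈ 30.924.
Circumradius = RQ/(2 sin P) ≈ 29.694.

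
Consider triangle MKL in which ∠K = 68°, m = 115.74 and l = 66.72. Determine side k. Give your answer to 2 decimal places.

109.83

By the law of cosines, k² = l² + m² − 2·l·m·cos K = 12062, so k ≈ 109.83.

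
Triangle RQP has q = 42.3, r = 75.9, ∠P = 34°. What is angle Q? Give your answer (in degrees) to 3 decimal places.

By the law of cosines, p² = r² + q² − 2·r·q·cos P = 2226.7, so p ≈ 47.188.
Law of cosines again: cos Q = (p² + r² − q²)/(2·p·r) ≈ 0.86529, so ∠Q ≈ 30.08°.

∠Q ≈ 30.084°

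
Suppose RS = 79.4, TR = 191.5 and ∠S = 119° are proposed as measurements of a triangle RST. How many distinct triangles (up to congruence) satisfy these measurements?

RS·sin S = 79.4·sin(119°) ≈ 69.44.
Since ∠S is not acute, a triangle exists only if TR > RS; here TR > RS, so there is exactly one triangle.

1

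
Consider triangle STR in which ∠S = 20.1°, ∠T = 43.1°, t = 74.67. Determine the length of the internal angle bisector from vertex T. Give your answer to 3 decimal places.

t_T ≈ 50.441

The third angle is ∠R = 180° − ∠S − ∠T = 116.80°.
Law of sines: s = t·sin S/sin T ≈ 37.556.
Law of sines: r = t·sin R/sin T ≈ 97.544.
The bisector from T has length 2·r·s·cos(∠T/2)/(r+s) ≈ 50.441.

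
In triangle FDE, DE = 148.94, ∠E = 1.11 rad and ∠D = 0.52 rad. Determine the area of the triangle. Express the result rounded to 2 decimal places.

The third angle is ∠F = π − ∠D − ∠E = 1.512 rad.
Law of sines: EF = DE·sin D/sin F ≈ 74.135.
Law of sines: FD = DE·sin E/sin F ≈ 133.64.
Area = ½·DE·EF·sin E ≈ 4945.

4945.02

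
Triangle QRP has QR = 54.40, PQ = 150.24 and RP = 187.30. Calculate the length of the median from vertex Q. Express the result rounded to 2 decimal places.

63.21

Median from Q: ½√(2·PQ² + 2·QR² − RP²) ≈ 63.209.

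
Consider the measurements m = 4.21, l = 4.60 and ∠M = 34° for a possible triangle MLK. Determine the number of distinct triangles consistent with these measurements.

2

l·sin M = 4.60·sin(34°) ≈ 2.572.
Since l sin M < m < l (2.572 < 4.21 < 4.60), two triangles exist.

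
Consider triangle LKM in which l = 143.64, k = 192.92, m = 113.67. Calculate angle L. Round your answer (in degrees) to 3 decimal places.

47.719

By the law of cosines, cos L = (k² + m² − l²) / (2·k·m) ≈ 0.67277, so ∠L ≈ 47.72°.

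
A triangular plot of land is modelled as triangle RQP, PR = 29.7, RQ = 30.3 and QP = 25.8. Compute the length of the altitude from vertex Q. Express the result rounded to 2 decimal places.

23.52

Semiperimeter s = (25.8 + 29.7 + 30.3)/2 = 42.9.
Heron's formula: area = √(42.9·17.1·13.2·12.6) ≈ 349.3.
The altitude from Q has length 2·area/PR ≈ 23.522.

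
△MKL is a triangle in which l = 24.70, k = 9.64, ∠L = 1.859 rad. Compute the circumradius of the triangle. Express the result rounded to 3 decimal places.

Law of sines: sin K = k·sin L/l ≈ 0.37419.
Since l ≥ k, only the acute value applies: ∠K ≈ 0.384 rad.
Then ∠M = π − ∠L − ∠K ≈ 0.899 rad.
Law of sines gives m = l·sin M/sin L ≈ 20.166.
Circumradius = l/(2 sin L) ≈ 12.881.

R ≈ 12.881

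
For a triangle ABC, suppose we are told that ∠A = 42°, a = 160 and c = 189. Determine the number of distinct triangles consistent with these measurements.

c·sin A = 189·sin(42°) ≈ 126.5.
Since c sin A < a < c (126.5 < 160 < 189), two triangles exist.

2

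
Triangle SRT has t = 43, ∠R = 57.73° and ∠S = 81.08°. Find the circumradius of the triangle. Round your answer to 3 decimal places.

The third angle is ∠T = 180° − ∠S − ∠R = 41.19°.
Law of sines: s = t·sin S/sin T ≈ 64.504.
Law of sines: r = t·sin R/sin T ≈ 55.209.
Circumradius = t/(2 sin T) ≈ 32.647.

32.647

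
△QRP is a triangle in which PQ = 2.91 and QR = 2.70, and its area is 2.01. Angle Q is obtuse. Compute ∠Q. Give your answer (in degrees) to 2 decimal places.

From area = ½·PQ·QR·sin Q, we get sin Q = 2·area/(PQ·QR) ≈ 0.51165.
Taking the obtuse solution, ∠Q ≈ 149.23°.

∠Q ≈ 149.23°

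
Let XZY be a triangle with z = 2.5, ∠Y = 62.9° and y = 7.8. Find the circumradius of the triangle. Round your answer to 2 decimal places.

4.38

Law of sines: sin Z = z·sin Y/y ≈ 0.28532.
Since y ≥ z, only the acute value applies: ∠Z ≈ 16.58°.
Then ∠X = 180° − ∠Y − ∠Z ≈ 100.52°.
Law of sines gives x = y·sin X/sin Y ≈ 8.6146.
Circumradius = y/(2 sin Y) ≈ 4.381.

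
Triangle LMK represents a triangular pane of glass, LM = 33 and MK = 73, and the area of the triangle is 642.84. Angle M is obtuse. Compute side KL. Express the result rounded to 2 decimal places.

From area = ½·LM·MK·sin M, we get sin M = 2·area/(LM·MK) ≈ 0.53370.
Taking the obtuse solution, ∠M ≈ 147.74°.
Law of cosines then gives KL ≈ 102.43.

102.43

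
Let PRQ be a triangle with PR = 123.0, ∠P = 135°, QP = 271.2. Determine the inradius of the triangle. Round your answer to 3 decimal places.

By the law of cosines, RQ² = QP² + PR² − 2·QP·PR·cos P = 1.3585e+05, so RQ ≈ 368.58.
Area = ½·QP·PR·sin P ≈ 11794.
Semiperimeter s = (368.58+271.2+123)/2 = 381.39.
Inradius = area/s = 11794/381.39 ≈ 30.923.

30.923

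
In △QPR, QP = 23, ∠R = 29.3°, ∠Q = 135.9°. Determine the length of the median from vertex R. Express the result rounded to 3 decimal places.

m_R ≈ 21.787

The third angle is ∠P = 180° − ∠R − ∠Q = 14.80°.
Law of sines: PR = QP·sin Q/sin R ≈ 32.707.
Law of sines: RQ = QP·sin P/sin R ≈ 12.005.
Median from R: ½√(2·PR² + 2·RQ² − QP²) ≈ 21.787.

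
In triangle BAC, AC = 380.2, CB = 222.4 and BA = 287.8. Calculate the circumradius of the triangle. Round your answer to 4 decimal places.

190.9781

By the law of cosines, cos B = (CB² + BA² − AC²) / (2·CB·BA) ≈ -0.09578, so ∠B ≈ 95.50°.
Circumradius = AC/(2 sin B) ≈ 190.98.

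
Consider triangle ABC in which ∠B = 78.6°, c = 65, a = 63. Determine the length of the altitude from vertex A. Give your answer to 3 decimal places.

By the law of cosines, b² = c² + a² − 2·c·a·cos B = 6575.2, so b ≈ 81.088.
Area = ½·c·a·sin B ≈ 2007.1.
The altitude from A has length 2·area/a ≈ 63.718.

63.718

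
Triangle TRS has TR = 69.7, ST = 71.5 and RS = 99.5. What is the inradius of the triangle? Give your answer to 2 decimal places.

Semiperimeter s = (99.5 + 71.5 + 69.7)/2 = 120.35.
Heron's formula: area = √(120.35·20.85·48.85·50.65) ≈ 2491.7.
Inradius = area/s = 2491.7/120.35 ≈ 20.704.

20.70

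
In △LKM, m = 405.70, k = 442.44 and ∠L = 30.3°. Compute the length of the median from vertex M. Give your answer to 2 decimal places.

m_M ≈ 286.22

By the law of cosines, l² = k² + m² − 2·k·m·cos L = 50390, so l ≈ 224.48.
Median from M: ½√(2·l² + 2·k² − m²) ≈ 286.22.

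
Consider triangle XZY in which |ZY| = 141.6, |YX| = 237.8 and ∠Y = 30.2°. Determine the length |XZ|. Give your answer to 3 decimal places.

135.628

By the law of cosines, |XZ|² = |ZY|² + |YX|² − 2·|ZY|·|YX|·cos Y = 18395, so |XZ| ≈ 135.63.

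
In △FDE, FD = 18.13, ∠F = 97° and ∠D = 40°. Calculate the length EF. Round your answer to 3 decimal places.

17.088

The third angle is ∠E = 180° − ∠F − ∠D = 43.00°.
Law of sines: EF = FD·sin D/sin E ≈ 17.088.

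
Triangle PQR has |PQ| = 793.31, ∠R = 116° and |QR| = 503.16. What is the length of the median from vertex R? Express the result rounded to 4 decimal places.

Law of sines: sin P = |QR|·sin R/|PQ| ≈ 0.57006.
Since |PQ| ≥ |QR|, only the acute value applies: ∠P ≈ 34.75°.
Then ∠Q = 180° − ∠R − ∠P ≈ 29.25°.
Law of sines gives |RP| = |PQ|·sin Q/sin R ≈ 431.21.
Median from R: ½√(2·|QR|² + 2·|RP|² − |PQ|²) ≈ 249.44.

m_R ≈ 249.4437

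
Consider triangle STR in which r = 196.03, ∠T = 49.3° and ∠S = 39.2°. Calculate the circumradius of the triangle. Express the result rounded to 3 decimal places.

98.049

The third angle is ∠R = 180° − ∠S − ∠T = 91.50°.
Law of sines: s = r·sin S/sin R ≈ 123.94.
Law of sines: t = r·sin T/sin R ≈ 148.67.
Circumradius = r/(2 sin R) ≈ 98.049.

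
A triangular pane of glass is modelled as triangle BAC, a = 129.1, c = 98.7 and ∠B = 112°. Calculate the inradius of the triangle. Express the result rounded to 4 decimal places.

r ≈ 28.3033

By the law of cosines, b² = a² + c² − 2·a·c·cos B = 35955, so b ≈ 189.62.
Area = ½·a·c·sin B ≈ 5907.2.
Semiperimeter s = (189.62+129.1+98.7)/2 = 208.71.
Inradius = area/s = 5907.2/208.71 ≈ 28.303.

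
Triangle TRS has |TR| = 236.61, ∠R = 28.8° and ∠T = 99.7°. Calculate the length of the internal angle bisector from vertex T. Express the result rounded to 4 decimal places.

116.2614

The third angle is ∠S = 180° − ∠T − ∠R = 51.50°.
Law of sines: |RS| = |TR|·sin T/sin S ≈ 298.01.
Law of sines: |ST| = |TR|·sin R/sin S ≈ 145.65.
The bisector from T has length 2·|ST|·|TR|·cos(∠T/2)/(|ST|+|TR|) ≈ 116.26.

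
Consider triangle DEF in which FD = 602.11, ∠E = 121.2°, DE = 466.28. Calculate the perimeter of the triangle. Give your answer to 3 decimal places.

perimeter ≈ 1277.914

Law of sines: sin F = DE·sin E/FD ≈ 0.66240.
Since FD ≥ DE, only the acute value applies: ∠F ≈ 41.48°.
Then ∠D = 180° − ∠E − ∠F ≈ 17.32°.
Law of sines gives EF = FD·sin D/sin E ≈ 209.52.
Semiperimeter s = (209.52+602.11+466.28)/2 = 638.96.
Perimeter = 209.52 + 602.11 + 466.28 = 1277.9.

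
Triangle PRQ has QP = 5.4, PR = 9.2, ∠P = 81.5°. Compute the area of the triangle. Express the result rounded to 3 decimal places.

area ≈ 24.567

Area = ½·QP·PR·sin P ≈ 24.567.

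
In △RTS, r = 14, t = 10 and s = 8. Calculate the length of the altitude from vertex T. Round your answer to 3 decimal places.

Semiperimeter p = (14 + 10 + 8)/2 = 16.
Heron's formula: area = √(16·2·6·8) ≈ 39.192.
The altitude from T has length 2·area/t ≈ 7.8384.

h_T ≈ 7.838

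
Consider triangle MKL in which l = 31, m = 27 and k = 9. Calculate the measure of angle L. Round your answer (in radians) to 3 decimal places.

1.887

By the law of cosines, cos L = (m² + k² − l²) / (2·m·k) ≈ -0.31070, so ∠L ≈ 1.887 rad.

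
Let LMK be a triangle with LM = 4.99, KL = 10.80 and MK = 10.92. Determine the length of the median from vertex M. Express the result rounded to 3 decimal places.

6.551

Median from M: ½√(2·LM² + 2·MK² − KL²) ≈ 6.5508.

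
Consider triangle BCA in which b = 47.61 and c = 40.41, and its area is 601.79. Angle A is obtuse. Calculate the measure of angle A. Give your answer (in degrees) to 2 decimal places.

141.27

From area = ½·b·c·sin A, we get sin A = 2·area/(b·c) ≈ 0.62559.
Taking the obtuse solution, ∠A ≈ 141.27°.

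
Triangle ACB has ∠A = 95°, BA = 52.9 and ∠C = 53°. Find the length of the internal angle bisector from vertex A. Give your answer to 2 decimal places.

The third angle is ∠B = 180° − ∠A − ∠C = 32.00°.
Law of sines: CB = BA·sin A/sin C ≈ 65.986.
Law of sines: AC = BA·sin B/sin C ≈ 35.101.
The bisector from A has length 2·BA·AC·cos(∠A/2)/(BA+AC) ≈ 28.51.

t_A ≈ 28.51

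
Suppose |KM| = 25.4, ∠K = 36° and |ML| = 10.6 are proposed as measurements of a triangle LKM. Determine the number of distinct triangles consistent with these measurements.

|KM|·sin K = 25.4·sin(36°) ≈ 14.93.
Since |ML| = 10.6 < 14.93 = |KM| sin K, no triangle exists.

0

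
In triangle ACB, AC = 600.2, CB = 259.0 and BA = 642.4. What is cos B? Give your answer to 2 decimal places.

By the law of cosines, cos B = (CB² + BA² − AC²) / (2·CB·BA) ≈ 0.35917, so ∠B ≈ 68.95°.

cos B ≈ 0.36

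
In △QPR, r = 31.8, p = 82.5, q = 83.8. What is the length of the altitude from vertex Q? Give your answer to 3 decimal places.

30.945

Semiperimeter s = (83.8 + 82.5 + 31.8)/2 = 99.05.
Heron's formula: area = √(99.05·15.25·16.55·67.25) ≈ 1296.6.
The altitude from Q has length 2·area/q ≈ 30.945.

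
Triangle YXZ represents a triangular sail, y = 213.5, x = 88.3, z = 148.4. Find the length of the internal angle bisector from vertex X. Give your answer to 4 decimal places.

By the law of cosines, cos X = (z² + y² − x²) / (2·z·y) ≈ 0.94384, so ∠X ≈ 19.29°.
The bisector from X has length 2·z·y·cos(∠X/2)/(z+y) ≈ 172.62.

t_X ≈ 172.6188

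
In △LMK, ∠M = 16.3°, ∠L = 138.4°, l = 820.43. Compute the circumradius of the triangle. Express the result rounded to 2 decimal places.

The third angle is ∠K = 180° − ∠L − ∠M = 25.30°.
Law of sines: m = l·sin M/sin L ≈ 346.83.
Law of sines: k = l·sin K/sin L ≈ 528.1.
Circumradius = l/(2 sin L) ≈ 617.86.

R ≈ 617.86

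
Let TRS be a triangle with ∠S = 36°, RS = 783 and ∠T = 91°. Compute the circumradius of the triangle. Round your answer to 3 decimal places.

The third angle is ∠R = 180° − ∠S − ∠T = 53.00°.
Law of sines: ST = RS·sin R/sin T ≈ 625.43.
Law of sines: TR = RS·sin S/sin T ≈ 460.31.
Circumradius = RS/(2 sin T) ≈ 391.56.

391.560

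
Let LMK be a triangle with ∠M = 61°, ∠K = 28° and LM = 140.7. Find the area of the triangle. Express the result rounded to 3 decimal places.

The third angle is ∠L = 180° − ∠M − ∠K = 91.00°.
Law of sines: MK = LM·sin L/sin K ≈ 299.65.
Law of sines: KL = LM·sin M/sin K ≈ 262.12.
Area = ½·LM·MK·sin M ≈ 18437.

area ≈ 18437.499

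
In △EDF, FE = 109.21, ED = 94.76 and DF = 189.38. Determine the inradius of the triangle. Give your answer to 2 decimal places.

Semiperimeter s = (189.38 + 109.21 + 94.76)/2 = 196.67.
Heron's formula: area = √(196.67·7.295·87.465·101.91) ≈ 3576.2.
Inradius = area/s = 3576.2/196.67 ≈ 18.183.

r ≈ 18.18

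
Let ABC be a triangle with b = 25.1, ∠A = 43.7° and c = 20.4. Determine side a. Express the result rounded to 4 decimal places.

By the law of cosines, a² = b² + c² − 2·b·c·cos A = 305.79, so a ≈ 17.487.

17.4870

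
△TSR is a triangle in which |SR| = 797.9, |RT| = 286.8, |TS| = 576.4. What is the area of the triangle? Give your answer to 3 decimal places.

Semiperimeter s = (797.9 + 286.8 + 576.4)/2 = 830.55.
Heron's formula: area = √(830.55·32.65·543.75·254.15) ≈ 61217.

61216.596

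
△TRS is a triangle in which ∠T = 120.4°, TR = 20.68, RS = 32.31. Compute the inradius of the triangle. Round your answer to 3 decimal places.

r ≈ 4.230

Law of sines: sin S = TR·sin T/RS ≈ 0.55205.
Since RS ≥ TR, only the acute value applies: ∠S ≈ 33.51°.
Then ∠R = 180° − ∠T − ∠S ≈ 26.09°.
Law of sines gives ST = RS·sin R/sin T ≈ 16.476.
Area = ½·RS·TR·sin R ≈ 146.94.
Semiperimeter s = (32.31+16.476+20.68)/2 = 34.733.
Inradius = area/s = 146.94/34.733 ≈ 4.2305.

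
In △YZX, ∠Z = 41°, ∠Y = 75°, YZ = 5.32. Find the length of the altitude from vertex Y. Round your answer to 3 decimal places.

The third angle is ∠X = 180° − ∠Y − ∠Z = 64.00°.
Law of sines: ZX = YZ·sin Y/sin X ≈ 5.7174.
Law of sines: XY = YZ·sin Z/sin X ≈ 3.8832.
Area = ½·YZ·ZX·sin Z ≈ 9.9775.
The altitude from Y has length 2·area/ZX ≈ 3.4902.

h_Y ≈ 3.490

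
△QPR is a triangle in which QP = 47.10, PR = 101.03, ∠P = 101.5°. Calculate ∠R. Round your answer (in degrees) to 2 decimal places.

By the law of cosines, RQ² = QP² + PR² − 2·QP·PR·cos P = 14323, so RQ ≈ 119.68.
Law of cosines again: cos R = (PR² + RQ² − QP²)/(2·PR·RQ) ≈ 0.92264, so ∠R ≈ 22.68°.

∠R ≈ 22.68°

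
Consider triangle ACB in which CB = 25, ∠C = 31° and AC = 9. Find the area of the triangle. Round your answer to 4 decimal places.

Area = ½·AC·CB·sin C ≈ 57.942.

57.9418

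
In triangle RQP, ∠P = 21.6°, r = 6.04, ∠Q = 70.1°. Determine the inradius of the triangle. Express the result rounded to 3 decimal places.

0.906

The third angle is ∠R = 180° − ∠Q − ∠P = 88.30°.
Law of sines: q = r·sin Q/sin R ≈ 5.6818.
Law of sines: p = r·sin P/sin R ≈ 2.2245.
Area = ½·r·q·sin P ≈ 6.3167.
Semiperimeter s = (6.04+5.6818+2.2245)/2 = 6.9731.
Inradius = area/s = 6.3167/6.9731 ≈ 0.90586.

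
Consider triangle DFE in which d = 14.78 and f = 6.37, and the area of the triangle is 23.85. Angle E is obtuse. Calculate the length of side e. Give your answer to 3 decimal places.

20.527

From area = ½·d·f·sin E, we get sin E = 2·area/(d·f) ≈ 0.50665.
Taking the obtuse solution, ∠E ≈ 149.56°.
Law of cosines then gives e ≈ 20.527.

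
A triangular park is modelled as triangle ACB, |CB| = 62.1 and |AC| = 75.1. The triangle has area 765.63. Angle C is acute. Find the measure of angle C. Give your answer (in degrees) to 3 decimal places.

19.168

From area = ½·|AC|·|CB|·sin C, we get sin C = 2·area/(|AC|·|CB|) ≈ 0.32834.
Taking the acute solution, ∠C ≈ 19.17°.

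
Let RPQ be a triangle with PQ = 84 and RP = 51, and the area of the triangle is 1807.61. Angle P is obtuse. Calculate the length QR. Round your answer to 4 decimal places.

From area = ½·RP·PQ·sin P, we get sin P = 2·area/(RP·PQ) ≈ 0.84389.
Taking the obtuse solution, ∠P ≈ 122.45°.
Law of cosines then gives QR ≈ 119.39.

119.3896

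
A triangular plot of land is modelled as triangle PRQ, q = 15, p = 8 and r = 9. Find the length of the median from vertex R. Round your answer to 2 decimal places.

11.15

Median from R: ½√(2·q² + 2·p² − r²) ≈ 11.147.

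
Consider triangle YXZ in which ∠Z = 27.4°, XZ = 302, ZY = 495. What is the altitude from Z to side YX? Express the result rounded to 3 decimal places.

By the law of cosines, YX² = XZ² + ZY² − 2·XZ·ZY·cos Z = 70790, so YX ≈ 266.06.
Area = ½·XZ·ZY·sin Z ≈ 34398.
The altitude from Z has length 2·area/YX ≈ 258.57.

h_Z ≈ 258.567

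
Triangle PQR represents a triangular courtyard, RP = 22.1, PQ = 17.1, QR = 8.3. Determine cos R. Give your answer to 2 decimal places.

By the law of cosines, cos R = (QR² + RP² − PQ²) / (2·QR·RP) ≈ 0.72205, so ∠R ≈ 43.78°.

0.72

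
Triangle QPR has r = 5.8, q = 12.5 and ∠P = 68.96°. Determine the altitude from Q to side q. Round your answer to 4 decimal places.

h_Q ≈ 5.4133

By the law of cosines, p² = r² + q² − 2·r·q·cos P = 137.83, so p ≈ 11.74.
Area = ½·r·q·sin P ≈ 33.833.
The altitude from Q has length 2·area/q ≈ 5.4133.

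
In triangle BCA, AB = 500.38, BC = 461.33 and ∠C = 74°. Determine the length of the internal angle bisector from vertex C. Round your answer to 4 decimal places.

Law of sines: sin A = BC·sin C/AB ≈ 0.88624.
Since AB ≥ BC, only the acute value applies: ∠A ≈ 62.41°.
Then ∠B = 180° − ∠C − ∠A ≈ 43.59°.
Law of sines gives CA = AB·sin B/sin C ≈ 358.94.
The bisector from C has length 2·BC·CA·cos(∠C/2)/(BC+CA) ≈ 322.45.

322.4473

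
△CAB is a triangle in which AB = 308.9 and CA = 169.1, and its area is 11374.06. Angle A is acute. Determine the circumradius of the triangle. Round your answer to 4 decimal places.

From area = ½·CA·AB·sin A, we get sin A = 2·area/(CA·AB) ≈ 0.43550.
Taking the acute solution, ∠A ≈ 25.82°.
Law of cosines then gives BC ≈ 173.12.
Circumradius = BC/(2 sin A) ≈ 198.76.

R ≈ 198.7639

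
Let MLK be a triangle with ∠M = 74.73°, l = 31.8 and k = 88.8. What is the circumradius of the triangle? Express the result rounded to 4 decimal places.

By the law of cosines, m² = l² + k² − 2·l·k·cos M = 7409.3, so m ≈ 86.077.
Area = ½·l·k·sin M ≈ 1362.1.
Circumradius = m/(2 sin M) ≈ 44.614.

44.6136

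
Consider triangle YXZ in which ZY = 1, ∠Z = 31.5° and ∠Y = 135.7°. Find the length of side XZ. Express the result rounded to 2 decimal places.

The third angle is ∠X = 180° − ∠Z − ∠Y = 12.80°.
Law of sines: XZ = ZY·sin Y/sin X ≈ 3.1524.

3.15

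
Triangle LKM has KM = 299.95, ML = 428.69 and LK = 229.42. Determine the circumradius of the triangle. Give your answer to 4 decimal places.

By the law of cosines, cos L = (ML² + LK² − KM²) / (2·ML·LK) ≈ 0.74448, so ∠L ≈ 41.89°.
Circumradius = KM/(2 sin L) ≈ 224.63.

R ≈ 224.6317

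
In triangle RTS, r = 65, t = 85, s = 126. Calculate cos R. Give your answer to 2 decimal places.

cos R ≈ 0.88

By the law of cosines, cos R = (t² + s² − r²) / (2·t·s) ≈ 0.88123, so ∠R ≈ 28.21°.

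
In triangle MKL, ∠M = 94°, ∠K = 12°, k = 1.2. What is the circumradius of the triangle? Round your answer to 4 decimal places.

The third angle is ∠L = 180° − ∠M − ∠K = 74.00°.
Law of sines: m = k·sin M/sin K ≈ 5.7576.
Law of sines: l = k·sin L/sin K ≈ 5.5481.
Circumradius = k/(2 sin K) ≈ 2.8858.

2.8858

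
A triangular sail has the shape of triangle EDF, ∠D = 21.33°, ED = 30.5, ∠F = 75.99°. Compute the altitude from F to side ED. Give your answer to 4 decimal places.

h_F ≈ 11.3410

The third angle is ∠E = 180° − ∠D − ∠F = 82.68°.
Law of sines: DF = ED·sin E/sin F ≈ 31.179.
Law of sines: FE = ED·sin D/sin F ≈ 11.434.
Area = ½·ED·DF·sin D ≈ 172.95.
The altitude from F has length 2·area/ED ≈ 11.341.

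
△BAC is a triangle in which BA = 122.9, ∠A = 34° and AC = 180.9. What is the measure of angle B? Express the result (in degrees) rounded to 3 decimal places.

By the law of cosines, CB² = BA² + AC² − 2·BA·AC·cos A = 10966, so CB ≈ 104.72.
Law of cosines again: cos B = (CB² + BA² − AC²)/(2·CB·BA) ≈ -0.25853, so ∠B ≈ 104.98°.

104.983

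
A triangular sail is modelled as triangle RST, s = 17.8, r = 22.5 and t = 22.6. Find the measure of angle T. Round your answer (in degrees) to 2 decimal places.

∠T ≈ 67.05°

By the law of cosines, cos T = (r² + s² − t²) / (2·r·s) ≈ 0.38993, so ∠T ≈ 67.05°.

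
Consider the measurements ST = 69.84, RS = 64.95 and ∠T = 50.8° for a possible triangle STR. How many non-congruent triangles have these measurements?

2

ST·sin T = 69.84·sin(50.8°) ≈ 54.12.
Since ST sin T < RS < ST (54.12 < 64.95 < 69.84), two triangles exist.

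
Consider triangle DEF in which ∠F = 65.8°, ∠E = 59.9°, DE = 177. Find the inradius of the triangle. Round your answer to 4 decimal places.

The third angle is ∠D = 180° − ∠E − ∠F = 54.30°.
Law of sines: EF = DE·sin D/sin F ≈ 157.59.
Law of sines: FD = DE·sin E/sin F ≈ 167.89.
Area = ½·DE·EF·sin E ≈ 12066.
Semiperimeter s = (157.59+167.89+177)/2 = 251.24.
Inradius = area/s = 12066/251.24 ≈ 48.026.

r ≈ 48.0258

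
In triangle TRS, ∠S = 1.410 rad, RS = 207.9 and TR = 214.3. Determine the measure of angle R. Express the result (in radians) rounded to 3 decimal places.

Law of sines: sin T = RS·sin S/TR ≈ 0.95762.
Since TR ≥ RS, only the acute value applies: ∠T ≈ 1.279 rad.
Then ∠R = π − ∠S − ∠T ≈ 0.453 rad.

0.453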